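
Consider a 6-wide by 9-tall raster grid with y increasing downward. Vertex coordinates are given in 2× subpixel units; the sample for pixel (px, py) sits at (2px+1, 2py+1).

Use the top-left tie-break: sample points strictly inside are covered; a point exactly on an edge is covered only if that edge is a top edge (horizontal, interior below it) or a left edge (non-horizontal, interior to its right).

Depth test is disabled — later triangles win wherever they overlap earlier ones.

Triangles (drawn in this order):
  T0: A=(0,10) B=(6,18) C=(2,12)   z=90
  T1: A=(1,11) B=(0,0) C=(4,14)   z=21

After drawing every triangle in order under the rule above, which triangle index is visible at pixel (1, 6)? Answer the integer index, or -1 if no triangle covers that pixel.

T0:
  2·area = 4  (B↔C swapped to make it positive)
  edge (0, 10)→(2, 12): d=(2,2) right/bottom  bias=-1
  edge (2, 12)→(6, 18): d=(4,6) right/bottom  bias=-1
  edge (6, 18)→(0, 10): d=(-6,-8) top-left  bias=+0
    (0,5)@(1, 11): e=[0,2,2] → .  [on edge]
    (1,6)@(3, 13): e=[0,-2,6] → .  [on edge]
    (2,7)@(5, 15): e=[0,-6,10] → .  [on edge]
    (3,8)@(7, 17): e=[0,-10,14] → .  [on edge]
  covered (0 px):
    . . . . . .
    . . . . . .
    . . . . . .
    . . . . . .
    . . . . . .
    . . . . . .
    . . . . . .
    . . . . . .
    . . . . . .
T1:
  2·area = 30
  edge (1, 11)→(0, 0): d=(-1,-11) top-left  bias=+0
  edge (0, 0)→(4, 14): d=(4,14) right/bottom  bias=-1
  edge (4, 14)→(1, 11): d=(-3,-3) top-left  bias=+0
    (0,2)@(1, 5): e=[6,6,18] → X
    (1,2)@(3, 5): e=[28,-22,24] → .
    (0,3)@(1, 7): e=[4,14,12] → X
    (1,3)@(3, 7): e=[26,-14,18] → .
    (0,4)@(1, 9): e=[2,22,6] → X
    (1,4)@(3, 9): e=[24,-6,12] → .
    (0,5)@(1, 11): e=[0,30,0] → X  [on edge]
    (1,5)@(3, 11): e=[22,2,6] → X
    (2,5)@(5, 11): e=[44,-26,12] → .
    (0,6)@(1, 13): e=[-2,38,-6] → .
    (1,6)@(3, 13): e=[20,10,0] → X  [on edge]
    (2,6)@(5, 13): e=[42,-18,6] → .
    (2,7)@(5, 15): e=[40,-10,0] → .  [on edge]
    (3,8)@(7, 17): e=[60,-30,0] → .  [on edge]
  covered (6 px):
    . . . . . .
    . . . . . .
    X . . . . .
    X . . . . .
    X . . . . .
    X X . . . .
    . X . . . .
    . . . . . .
    . . . . . .

Z-buffer (winner per pixel, '.' = empty):
  . . . . . .
  . . . . . .
  1 . . . . .
  1 . . . . .
  1 . . . . .
  1 1 . . . .
  . 1 . . . .
  . . . . . .
  . . . . . .

Final: 1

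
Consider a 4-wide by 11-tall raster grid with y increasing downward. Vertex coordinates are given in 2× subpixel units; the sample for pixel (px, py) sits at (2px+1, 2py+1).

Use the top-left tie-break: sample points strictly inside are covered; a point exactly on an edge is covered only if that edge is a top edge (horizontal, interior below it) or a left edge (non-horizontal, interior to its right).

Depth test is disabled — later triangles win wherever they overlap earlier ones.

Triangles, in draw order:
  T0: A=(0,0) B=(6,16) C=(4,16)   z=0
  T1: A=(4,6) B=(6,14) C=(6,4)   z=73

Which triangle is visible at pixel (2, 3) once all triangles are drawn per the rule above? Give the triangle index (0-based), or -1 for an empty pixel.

T0:
  2·area = 32
  edge (0, 0)→(6, 16): d=(6,16) right/bottom  bias=-1
  edge (6, 16)→(4, 16): d=(-2,0) right/bottom  bias=-1
  edge (4, 16)→(0, 0): d=(-4,-16) top-left  bias=+0
    (0,1)@(1, 3): e=[2,26,4] → #
    (1,1)@(3, 3): e=[-30,26,36] → ·
    (0,2)@(1, 5): e=[14,22,-4] → ·
    (1,4)@(3, 9): e=[6,14,12] → #
    (2,4)@(5, 9): e=[-26,14,44] → ·
    (1,5)@(3, 11): e=[18,10,4] → #
    (2,5)@(5, 11): e=[-14,10,36] → ·
    (1,6)@(3, 13): e=[30,6,-4] → ·
    (2,7)@(5, 15): e=[10,2,20] → #
    (3,7)@(7, 15): e=[-22,2,52] → ·
    (2,8)@(5, 17): e=[22,-2,12] → ·
  covered (4 px):
    · · · ·
    # · · ·
    · · · ·
    · · · ·
    · # · ·
    · # · ·
    · · · ·
    · · # ·
    · · · ·
    · · · ·
    · · · ·
T1:
  2·area = 20  (B↔C swapped to make it positive)
  edge (4, 6)→(6, 4): d=(2,-2) top-left  bias=+0
  edge (6, 4)→(6, 14): d=(0,10) right/bottom  bias=-1
  edge (6, 14)→(4, 6): d=(-2,-8) top-left  bias=+0
    (3,1)@(7, 3): e=[0,-10,30] → ·  [on edge]
    (2,2)@(5, 5): e=[0,10,10] → #  [on edge]
    (3,2)@(7, 5): e=[4,-10,26] → ·
    (1,3)@(3, 7): e=[0,30,-10] → ·  [on edge]
    (2,3)@(5, 7): e=[4,10,6] → #
    (3,3)@(7, 7): e=[8,-10,22] → ·
    (0,4)@(1, 9): e=[0,50,-30] → ·  [on edge]
    (2,4)@(5, 9): e=[8,10,2] → #
    (3,4)@(7, 9): e=[12,-10,18] → ·
    (2,5)@(5, 11): e=[12,10,-2] → ·
  covered (3 px):
    · · · ·
    · · · ·
    · · # ·
    · · # ·
    · · # ·
    · · · ·
    · · · ·
    · · · ·
    · · · ·
    · · · ·
    · · · ·

Z-buffer (winner per pixel, '.' = empty):
  . . . .
  0 . . .
  . . 1 .
  . . 1 .
  . 0 1 .
  . 0 . .
  . . . .
  . . 0 .
  . . . .
  . . . .
  . . . .

Result: 1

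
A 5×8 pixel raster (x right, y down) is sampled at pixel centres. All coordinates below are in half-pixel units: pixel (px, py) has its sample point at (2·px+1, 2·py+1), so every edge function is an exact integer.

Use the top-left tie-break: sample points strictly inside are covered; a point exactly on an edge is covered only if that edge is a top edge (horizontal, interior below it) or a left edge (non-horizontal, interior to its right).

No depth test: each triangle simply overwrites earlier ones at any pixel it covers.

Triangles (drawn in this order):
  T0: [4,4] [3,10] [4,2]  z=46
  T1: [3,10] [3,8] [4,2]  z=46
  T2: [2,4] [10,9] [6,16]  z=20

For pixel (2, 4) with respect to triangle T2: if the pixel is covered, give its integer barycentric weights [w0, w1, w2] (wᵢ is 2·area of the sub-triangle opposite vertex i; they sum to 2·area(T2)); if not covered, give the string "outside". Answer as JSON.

T0:
  2·area = 2
  edge (4, 4)→(3, 10): d=(-1,6) right/bottom  bias=-1
  edge (3, 10)→(4, 2): d=(1,-8) top-left  bias=+0
  edge (4, 2)→(4, 4): d=(0,2) right/bottom  bias=-1
  covered (0 px):
    . . . . .
    . . . . .
    . . . . .
    . . . . .
    . . . . .
    . . . . .
    . . . . .
    . . . . .
T1:
  2·area = 2
  edge (3, 10)→(3, 8): d=(0,-2) top-left  bias=+0
  edge (3, 8)→(4, 2): d=(1,-6) top-left  bias=+0
  edge (4, 2)→(3, 10): d=(-1,8) right/bottom  bias=-1
    (1,0)@(3, 1): e=[0,-7,9] → .  [on edge]
    (1,1)@(3, 3): e=[0,-5,7] → .  [on edge]
    (1,2)@(3, 5): e=[0,-3,5] → .  [on edge]
    (1,3)@(3, 7): e=[0,-1,3] → .  [on edge]
    (1,4)@(3, 9): e=[0,1,1] → X  [on edge]
    (2,4)@(5, 9): e=[4,13,-15] → .
    (1,5)@(3, 11): e=[0,3,-1] → .  [on edge]
    (1,6)@(3, 13): e=[0,5,-3] → .  [on edge]
    (1,7)@(3, 15): e=[0,7,-5] → .  [on edge]
  covered (1 px):
    . . . . .
    . . . . .
    . . . . .
    . . . . .
    . X . . .
    . . . . .
    . . . . .
    . . . . .
T2:
  2·area = 76
  edge (2, 4)→(10, 9): d=(8,5) right/bottom  bias=-1
  edge (10, 9)→(6, 16): d=(-4,7) right/bottom  bias=-1
  edge (6, 16)→(2, 4): d=(-4,-12) top-left  bias=+0
    (0,0)@(1, 1): e=[-19,95,0] → .  [on edge]
    (1,2)@(3, 5): e=[3,65,8] → X
    (2,2)@(5, 5): e=[-7,51,32] → .
    (1,3)@(3, 7): e=[19,57,0] → X  [on edge]
    (2,3)@(5, 7): e=[9,43,24] → X
    (3,3)@(7, 7): e=[-1,29,48] → .
    (1,4)@(3, 9): e=[35,49,-8] → .
    (2,4)@(5, 9): e=[25,35,16] → X
    (3,4)@(7, 9): e=[15,21,40] → X
    (4,4)@(9, 9): e=[5,7,64] → X
    (2,5)@(5, 11): e=[41,27,8] → X
    (4,5)@(9, 11): e=[21,-1,56] → .
    (2,6)@(5, 13): e=[57,19,0] → X  [on edge]
  covered (10 px):
    . . . . .
    . . . . .
    . X . . .
    . X X . .
    . . X X X
    . . X X .
    . . X X .
    . . . . .

Final: [35,16,25]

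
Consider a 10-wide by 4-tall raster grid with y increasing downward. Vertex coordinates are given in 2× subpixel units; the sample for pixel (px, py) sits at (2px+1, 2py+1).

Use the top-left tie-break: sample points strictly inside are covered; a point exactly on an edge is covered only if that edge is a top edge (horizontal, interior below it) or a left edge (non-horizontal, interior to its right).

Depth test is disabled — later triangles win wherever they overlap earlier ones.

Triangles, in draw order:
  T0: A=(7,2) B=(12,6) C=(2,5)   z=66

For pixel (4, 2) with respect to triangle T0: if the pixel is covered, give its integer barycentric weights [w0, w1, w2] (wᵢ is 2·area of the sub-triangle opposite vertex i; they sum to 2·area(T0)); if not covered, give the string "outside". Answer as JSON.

T0:
  2·area = 35
  edge (7, 2)→(12, 6): d=(5,4) right/bottom  bias=-1
  edge (12, 6)→(2, 5): d=(-10,-1) top-left  bias=+0
  edge (2, 5)→(7, 2): d=(5,-3) top-left  bias=+0
    (3,1)@(7, 3): e=[5,25,5] → X
    (4,1)@(9, 3): e=[-3,27,11] → .
    (1,2)@(3, 5): e=[31,1,3] → X
    (2,2)@(5, 5): e=[23,3,9] → X
    (4,2)@(9, 5): e=[7,7,21] → X
    (5,2)@(11, 5): e=[-1,9,27] → .
    (1,3)@(3, 7): e=[41,-19,13] → .
    (2,3)@(5, 7): e=[33,-17,19] → .
    (3,3)@(7, 7): e=[25,-15,25] → .
    (4,3)@(9, 7): e=[17,-13,31] → .
  covered (5 px):
    . . . . . . . . . .
    . . . X . . . . . .
    . X X X X . . . . .
    . . . . . . . . . .

Result: [7,21,7]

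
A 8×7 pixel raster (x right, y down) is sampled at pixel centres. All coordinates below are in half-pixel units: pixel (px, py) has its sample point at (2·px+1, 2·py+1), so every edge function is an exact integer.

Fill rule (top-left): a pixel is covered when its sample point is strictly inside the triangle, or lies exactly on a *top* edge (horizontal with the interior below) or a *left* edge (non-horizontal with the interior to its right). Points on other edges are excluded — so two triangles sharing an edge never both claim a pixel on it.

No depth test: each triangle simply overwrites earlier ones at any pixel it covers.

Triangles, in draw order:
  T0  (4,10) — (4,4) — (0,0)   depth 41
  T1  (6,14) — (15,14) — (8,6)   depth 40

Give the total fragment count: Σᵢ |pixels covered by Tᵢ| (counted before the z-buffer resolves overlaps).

T0:
  2·area = 24  (B↔C swapped to make it positive)
  edge (4, 10)→(0, 0): d=(-4,-10) top-left  bias=+0
  edge (0, 0)→(4, 4): d=(4,4) right/bottom  bias=-1
  edge (4, 4)→(4, 10): d=(0,6) right/bottom  bias=-1
    (0,0)@(1, 1): e=[6,0,18] → ·  [on edge]
    (1,1)@(3, 3): e=[18,0,6] → ·  [on edge]
    (1,2)@(3, 5): e=[10,8,6] → █
    (2,2)@(5, 5): e=[30,0,-6] → ·  [on edge]
    (1,3)@(3, 7): e=[2,16,6] → █
    (2,3)@(5, 7): e=[22,8,-6] → ·
    (3,3)@(7, 7): e=[42,0,-18] → ·  [on edge]
    (1,4)@(3, 9): e=[-6,24,6] → ·
    (4,4)@(9, 9): e=[54,0,-30] → ·  [on edge]
    (5,5)@(11, 11): e=[66,0,-42] → ·  [on edge]
    (6,6)@(13, 13): e=[78,0,-54] → ·  [on edge]
  covered (2 px):
    · · · · · · · ·
    · · · · · · · ·
    · █ · · · · · ·
    · █ · · · · · ·
    · · · · · · · ·
    · · · · · · · ·
    · · · · · · · ·
T1:
  2·area = 72  (B↔C swapped to make it positive)
  edge (6, 14)→(8, 6): d=(2,-8) top-left  bias=+0
  edge (8, 6)→(15, 14): d=(7,8) right/bottom  bias=-1
  edge (15, 14)→(6, 14): d=(-9,0) right/bottom  bias=-1
    (4,4)@(9, 9): e=[14,13,45] → █
    (5,4)@(11, 9): e=[30,-3,45] → ·
    (3,5)@(7, 11): e=[2,43,27] → █
    (5,5)@(11, 11): e=[34,11,27] → █
    (6,5)@(13, 11): e=[50,-5,27] → ·
    (3,6)@(7, 13): e=[6,57,9] → █
    (6,6)@(13, 13): e=[54,9,9] → █
    (7,6)@(15, 13): e=[70,-7,9] → ·
  covered (8 px):
    · · · · · · · ·
    · · · · · · · ·
    · · · · · · · ·
    · · · · · · · ·
    · · · · █ · · ·
    · · · █ █ █ · ·
    · · · █ █ █ █ ·

Final: 10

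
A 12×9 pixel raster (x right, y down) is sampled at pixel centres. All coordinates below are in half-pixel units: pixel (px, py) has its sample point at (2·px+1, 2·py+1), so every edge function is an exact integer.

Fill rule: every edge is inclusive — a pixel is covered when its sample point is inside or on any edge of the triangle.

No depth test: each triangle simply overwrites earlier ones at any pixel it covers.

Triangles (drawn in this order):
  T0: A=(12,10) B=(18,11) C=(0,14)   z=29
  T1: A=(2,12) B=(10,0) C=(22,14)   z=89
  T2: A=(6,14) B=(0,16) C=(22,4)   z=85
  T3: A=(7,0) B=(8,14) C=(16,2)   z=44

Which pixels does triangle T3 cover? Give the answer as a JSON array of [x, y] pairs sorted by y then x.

T0:
  2·area = 36
  edge (12, 10)→(18, 11): d=(6,1) inclusive
  edge (18, 11)→(0, 14): d=(-18,3) inclusive
  edge (0, 14)→(12, 10): d=(12,-4) inclusive
    (10,3)@(21, 7): e=[-27,63,0] → ·  [on edge]
    (7,4)@(15, 9): e=[-9,45,0] → ·  [on edge]
    (4,5)@(9, 11): e=[9,27,0] → █  [on edge]
    (5,5)@(11, 11): e=[7,21,8] → █
    (6,5)@(13, 11): e=[5,15,16] → █
    (7,5)@(15, 11): e=[3,9,24] → █
    (8,5)@(17, 11): e=[1,3,32] → █
    (9,5)@(19, 11): e=[-1,-3,40] → ·
    (1,6)@(3, 13): e=[27,9,0] → █  [on edge]
    (2,6)@(5, 13): e=[25,3,8] → █
    (3,6)@(7, 13): e=[23,-3,16] → ·
    (4,6)@(9, 13): e=[21,-9,24] → ·
  covered (7 px):
    · · · · · · · · · · · ·
    · · · · · · · · · · · ·
    · · · · · · · · · · · ·
    · · · · · · · · · · · ·
    · · · · · · · · · · · ·
    · · · · █ █ █ █ █ · · ·
    · █ █ · · · · · · · · ·
    · · · · · · · · · · · ·
    · · · · · · · · · · · ·
T1:
  2·area = 256
  edge (2, 12)→(10, 0): d=(8,-12) inclusive
  edge (10, 0)→(22, 14): d=(12,14) inclusive
  edge (22, 14)→(2, 12): d=(-20,-2) inclusive
    (4,1)@(9, 3): e=[12,50,194] → █
    (5,1)@(11, 3): e=[36,22,198] → █
    (6,1)@(13, 3): e=[60,-6,202] → ·
    (3,2)@(7, 5): e=[4,102,150] → █
    (6,2)@(13, 5): e=[76,18,162] → █
    (7,2)@(15, 5): e=[100,-10,166] → ·
    (3,3)@(7, 7): e=[20,126,110] → █
    (7,3)@(15, 7): e=[116,14,126] → █
    (8,3)@(17, 7): e=[140,-14,130] → ·
    (2,4)@(5, 9): e=[12,178,66] → █
    (8,4)@(17, 9): e=[156,10,90] → █
    (9,4)@(19, 9): e=[180,-18,94] → ·
  covered (32 px):
    · · · · · · · · · · · ·
    · · · · █ █ · · · · · ·
    · · · █ █ █ █ · · · · ·
    · · · █ █ █ █ █ · · · ·
    · · █ █ █ █ █ █ █ · · ·
    · █ █ █ █ █ █ █ █ █ · ·
    · · · · · · █ █ █ █ █ ·
    · · · · · · · · · · · ·
    · · · · · · · · · · · ·
T2:
  2·area = 28
  edge (6, 14)→(0, 16): d=(-6,2) inclusive
  edge (0, 16)→(22, 4): d=(22,-12) inclusive
  edge (22, 4)→(6, 14): d=(-16,10) inclusive
    (8,3)@(17, 7): e=[20,6,2] → █
    (9,3)@(19, 7): e=[16,30,-18] → ·
    (6,4)@(13, 9): e=[16,2,10] → █
    (7,4)@(15, 9): e=[12,26,-10] → ·
    (8,4)@(17, 9): e=[8,50,-30] → ·
    (10,4)@(21, 9): e=[0,98,-70] → ·  [on edge]
    (6,5)@(13, 11): e=[4,46,-22] → ·
    (7,5)@(15, 11): e=[0,70,-42] → ·  [on edge]
    (3,6)@(7, 13): e=[4,18,6] → █
    (4,6)@(9, 13): e=[0,42,-14] → ·  [on edge]
    (1,7)@(3, 15): e=[0,14,14] → █  [on edge]
    (2,7)@(5, 15): e=[-4,38,-6] → ·
  covered (4 px):
    · · · · · · · · · · · ·
    · · · · · · · · · · · ·
    · · · · · · · · · · · ·
    · · · · · · · · █ · · ·
    · · · · · · █ · · · · ·
    · · · · · · · · · · · ·
    · · · █ · · · · · · · ·
    · █ · · · · · · · · · ·
    · · · · · · · · · · · ·
T3:
  2·area = 124  (B↔C swapped to make it positive)
  edge (7, 0)→(16, 2): d=(9,2) inclusive
  edge (16, 2)→(8, 14): d=(-8,12) inclusive
  edge (8, 14)→(7, 0): d=(-1,-14) inclusive
    (4,0)@(9, 1): e=[5,92,27] → █
    (5,0)@(11, 1): e=[1,68,55] → █
    (6,0)@(13, 1): e=[-3,44,83] → ·
    (4,1)@(9, 3): e=[23,76,25] → █
    (6,1)@(13, 3): e=[15,28,81] → █
    (7,1)@(15, 3): e=[11,4,109] → █
    (8,1)@(17, 3): e=[7,-20,137] → ·
    (4,2)@(9, 5): e=[41,60,23] → █
    (7,2)@(15, 5): e=[29,-12,107] → ·
    (4,3)@(9, 7): e=[59,44,21] → █
    (6,3)@(13, 7): e=[51,-4,77] → ·
    (4,4)@(9, 9): e=[77,28,19] → █
  covered (14 px):
    · · · · █ █ · · · · · ·
    · · · · █ █ █ █ · · · ·
    · · · · █ █ █ · · · · ·
    · · · · █ █ · · · · · ·
    · · · · █ █ · · · · · ·
    · · · · █ · · · · · · ·
    · · · · · · · · · · · ·
    · · · · · · · · · · · ·
    · · · · · · · · · · · ·

Answer: [[4,0],[5,0],[4,1],[5,1],[6,1],[7,1],[4,2],[5,2],[6,2],[4,3],[5,3],[4,4],[5,4],[4,5]]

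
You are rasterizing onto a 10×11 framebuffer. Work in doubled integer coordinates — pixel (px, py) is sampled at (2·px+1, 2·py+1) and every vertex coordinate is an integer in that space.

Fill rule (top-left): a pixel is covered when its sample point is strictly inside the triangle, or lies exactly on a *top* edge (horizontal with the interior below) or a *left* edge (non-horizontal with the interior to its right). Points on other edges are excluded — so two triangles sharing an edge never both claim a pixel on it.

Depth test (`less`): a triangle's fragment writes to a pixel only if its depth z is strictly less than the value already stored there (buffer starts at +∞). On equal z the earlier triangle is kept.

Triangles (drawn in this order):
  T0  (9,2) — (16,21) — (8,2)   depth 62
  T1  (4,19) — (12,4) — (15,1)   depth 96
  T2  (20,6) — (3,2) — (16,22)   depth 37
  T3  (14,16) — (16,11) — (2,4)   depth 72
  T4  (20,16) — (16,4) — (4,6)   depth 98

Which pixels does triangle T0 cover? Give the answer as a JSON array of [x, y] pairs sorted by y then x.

T0:
  2·area = 19
  edge (9, 2)→(16, 21): d=(7,19) right/bottom  bias=-1
  edge (16, 21)→(8, 2): d=(-8,-19) top-left  bias=+0
  edge (8, 2)→(9, 2): d=(1,0) top-left  bias=+0
    (4,1)@(9, 3): e=[7,11,1] → █
    (5,1)@(11, 3): e=[-31,49,1] → ·
    (4,2)@(9, 5): e=[21,-5,3] → ·
    (5,4)@(11, 9): e=[11,1,7] → █
    (6,4)@(13, 9): e=[-27,39,7] → ·
    (5,5)@(11, 11): e=[25,-15,9] → ·
    (6,6)@(13, 13): e=[1,7,11] → █
    (7,6)@(15, 13): e=[-37,45,11] → ·
    (6,7)@(13, 15): e=[15,-9,13] → ·
  covered (3 px):
    · · · · · · · · · ·
    · · · · █ · · · · ·
    · · · · · · · · · ·
    · · · · · · · · · ·
    · · · · · █ · · · ·
    · · · · · · · · · ·
    · · · · · · █ · · ·
    · · · · · · · · · ·
    · · · · · · · · · ·
    · · · · · · · · · ·
    · · · · · · · · · ·
T1:
  2·area = 21
  edge (4, 19)→(12, 4): d=(8,-15) top-left  bias=+0
  edge (12, 4)→(15, 1): d=(3,-3) top-left  bias=+0
  edge (15, 1)→(4, 19): d=(-11,18) right/bottom  bias=-1
    (7,0)@(15, 1): e=[21,0,0] → ·  [on edge]
    (6,1)@(13, 3): e=[7,0,14] → █  [on edge]
    (7,1)@(15, 3): e=[37,6,-22] → ·
    (5,2)@(11, 5): e=[-7,0,28] → ·  [on edge]
    (6,2)@(13, 5): e=[23,6,-8] → ·
    (4,3)@(9, 7): e=[-21,0,42] → ·  [on edge]
    (5,3)@(11, 7): e=[9,6,6] → █
    (6,3)@(13, 7): e=[39,12,-30] → ·
    (3,4)@(7, 9): e=[-35,0,56] → ·  [on edge]
    (5,4)@(11, 9): e=[25,12,-16] → ·
    (2,5)@(5, 11): e=[-49,0,70] → ·  [on edge]
    (1,6)@(3, 13): e=[-63,0,84] → ·  [on edge]
    (0,7)@(1, 15): e=[-77,0,98] → ·  [on edge]
  covered (2 px):
    · · · · · · · · · ·
    · · · · · · █ · · ·
    · · · · · · · · · ·
    · · · · · █ · · · ·
    · · · · · · · · · ·
    · · · · · · · · · ·
    · · · · · · · · · ·
    · · · · · · · · · ·
    · · · · · · · · · ·
    · · · · · · · · · ·
    · · · · · · · · · ·
T2:
  2·area = 288  (B↔C swapped to make it positive)
  edge (20, 6)→(16, 22): d=(-4,16) right/bottom  bias=-1
  edge (16, 22)→(3, 2): d=(-13,-20) top-left  bias=+0
  edge (3, 2)→(20, 6): d=(17,4) right/bottom  bias=-1
    (2,1)@(5, 3): e=[252,27,9] → █
    (3,1)@(7, 3): e=[220,67,1] → █
    (4,1)@(9, 3): e=[188,107,-7] → ·
    (2,2)@(5, 5): e=[244,1,43] → █
    (4,2)@(9, 5): e=[180,81,27] → █
    (5,2)@(11, 5): e=[148,121,19] → █
    (6,2)@(13, 5): e=[116,161,11] → █
    (7,2)@(15, 5): e=[84,201,3] → █
    (8,2)@(17, 5): e=[52,241,-5] → ·
    (2,3)@(5, 7): e=[236,-25,77] → ·
    (3,3)@(7, 7): e=[204,15,69] → █
    (8,3)@(17, 7): e=[44,215,29] → █
  covered (37 px):
    · · · · · · · · · ·
    · · █ █ · · · · · ·
    · · █ █ █ █ █ █ · ·
    · · · █ █ █ █ █ █ █
    · · · · █ █ █ █ █ █
    · · · · █ █ █ █ █ ·
    · · · · · █ █ █ █ ·
    · · · · · · █ █ █ ·
    · · · · · · █ █ █ ·
    · · · · · · · █ · ·
    · · · · · · · · · ·
T3:
  2·area = 84  (B↔C swapped to make it positive)
  edge (14, 16)→(2, 4): d=(-12,-12) top-left  bias=+0
  edge (2, 4)→(16, 11): d=(14,7) right/bottom  bias=-1
  edge (16, 11)→(14, 16): d=(-2,5) right/bottom  bias=-1
    (0,1)@(1, 3): e=[0,-7,91] → ·  [on edge]
    (1,2)@(3, 5): e=[0,7,77] → █  [on edge]
    (2,2)@(5, 5): e=[24,-7,67] → ·
    (1,3)@(3, 7): e=[-24,35,73] → ·
    (2,3)@(5, 7): e=[0,21,63] → █  [on edge]
    (3,3)@(7, 7): e=[24,7,53] → █
    (4,3)@(9, 7): e=[48,-7,43] → ·
    (2,4)@(5, 9): e=[-24,49,59] → ·
    (3,4)@(7, 9): e=[0,35,49] → █  [on edge]
    (4,4)@(9, 9): e=[24,21,39] → █
    (5,4)@(11, 9): e=[48,7,29] → █
    (6,4)@(13, 9): e=[72,-7,19] → ·
    (4,5)@(9, 11): e=[0,49,35] → █  [on edge]
    (5,6)@(11, 13): e=[0,63,21] → █  [on edge]
    (6,7)@(13, 15): e=[0,77,7] → █  [on edge]
    (7,8)@(15, 17): e=[0,91,-7] → ·  [on edge]
    (8,9)@(17, 19): e=[0,105,-21] → ·  [on edge]
    (9,10)@(19, 21): e=[0,119,-35] → ·  [on edge]
  covered (14 px):
    · · · · · · · · · ·
    · · · · · · · · · ·
    · █ · · · · · · · ·
    · · █ █ · · · · · ·
    · · · █ █ █ · · · ·
    · · · · █ █ █ █ · ·
    · · · · · █ █ █ · ·
    · · · · · · █ · · ·
    · · · · · · · · · ·
    · · · · · · · · · ·
    · · · · · · · · · ·
T4:
  2·area = 152  (B↔C swapped to make it positive)
  edge (20, 16)→(4, 6): d=(-16,-10) top-left  bias=+0
  edge (4, 6)→(16, 4): d=(12,-2) top-left  bias=+0
  edge (16, 4)→(20, 16): d=(4,12) right/bottom  bias=-1
    (7,0)@(15, 1): e=[190,-38,0] → ·  [on edge]
    (5,2)@(11, 5): e=[86,2,64] → █
    (6,2)@(13, 5): e=[106,6,40] → █
    (7,2)@(15, 5): e=[126,10,16] → █
    (8,2)@(17, 5): e=[146,14,-8] → ·
    (3,3)@(7, 7): e=[14,18,120] → █
    (4,3)@(9, 7): e=[34,22,96] → █
    (8,3)@(17, 7): e=[114,38,0] → ·  [on edge]
    (3,4)@(7, 9): e=[-18,42,128] → ·
    (4,4)@(9, 9): e=[2,46,104] → █
    (8,4)@(17, 9): e=[82,62,8] → █
    (9,4)@(19, 9): e=[102,66,-16] → ·
    (9,6)@(19, 13): e=[38,114,0] → ·  [on edge]
  covered (18 px):
    · · · · · · · · · ·
    · · · · · · · · · ·
    · · · · · █ █ █ · ·
    · · · █ █ █ █ █ · ·
    · · · · █ █ █ █ █ ·
    · · · · · · █ █ █ ·
    · · · · · · · · █ ·
    · · · · · · · · · █
    · · · · · · · · · ·
    · · · · · · · · · ·
    · · · · · · · · · ·

Final: [[4,1],[5,4],[6,6]]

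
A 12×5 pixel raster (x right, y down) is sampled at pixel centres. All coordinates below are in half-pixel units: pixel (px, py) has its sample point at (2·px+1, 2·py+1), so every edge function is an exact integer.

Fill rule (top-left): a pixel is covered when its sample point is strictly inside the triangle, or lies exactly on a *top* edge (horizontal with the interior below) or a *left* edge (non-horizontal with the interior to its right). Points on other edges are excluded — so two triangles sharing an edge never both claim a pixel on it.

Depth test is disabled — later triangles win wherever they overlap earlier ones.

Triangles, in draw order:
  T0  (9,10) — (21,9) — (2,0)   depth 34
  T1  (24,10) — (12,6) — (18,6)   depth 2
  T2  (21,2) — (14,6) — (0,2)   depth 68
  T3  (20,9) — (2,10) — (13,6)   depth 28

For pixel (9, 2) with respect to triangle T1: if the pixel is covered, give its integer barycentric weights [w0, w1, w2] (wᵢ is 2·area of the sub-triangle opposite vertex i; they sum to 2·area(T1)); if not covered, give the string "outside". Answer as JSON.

T0:
  2·area = 127  (B↔C swapped to make it positive)
  edge (9, 10)→(2, 0): d=(-7,-10) top-left  bias=+0
  edge (2, 0)→(21, 9): d=(19,9) right/bottom  bias=-1
  edge (21, 9)→(9, 10): d=(-12,1) right/bottom  bias=-1
    (1,0)@(3, 1): e=[3,10,114] → X
    (2,0)@(5, 1): e=[23,-8,112] → .
    (1,1)@(3, 3): e=[-11,48,90] → .
    (2,1)@(5, 3): e=[9,30,88] → X
    (3,1)@(7, 3): e=[29,12,86] → X
    (4,1)@(9, 3): e=[49,-6,84] → .
    (2,2)@(5, 5): e=[-5,68,64] → .
    (3,2)@(7, 5): e=[15,50,62] → X
    (4,2)@(9, 5): e=[35,32,60] → X
    (5,2)@(11, 5): e=[55,14,58] → X
    (6,2)@(13, 5): e=[75,-4,56] → .
    (3,3)@(7, 7): e=[1,88,38] → X
    (10,4)@(21, 9): e=[127,0,0] → .  [on edge]
  covered (17 px):
    . X . . . . . . . . . .
    . . X X . . . . . . . .
    . . . X X X . . . . . .
    . . . X X X X X . . . .
    . . . . X X X X X X . .
T1:
  2·area = 24
  edge (24, 10)→(12, 6): d=(-12,-4) top-left  bias=+0
  edge (12, 6)→(18, 6): d=(6,0) top-left  bias=+0
  edge (18, 6)→(24, 10): d=(6,4) right/bottom  bias=-1
    (1,1)@(3, 3): e=[0,-18,42] → .  [on edge]
    (4,2)@(9, 5): e=[0,-6,30] → .  [on edge]
    (7,3)@(15, 7): e=[0,6,18] → X  [on edge]
    (8,3)@(17, 7): e=[8,6,10] → X
    (9,3)@(19, 7): e=[16,6,2] → X
    (10,3)@(21, 7): e=[24,6,-6] → .
    (7,4)@(15, 9): e=[-24,18,30] → .
    (8,4)@(17, 9): e=[-16,18,22] → .
    (9,4)@(19, 9): e=[-8,18,14] → .
    (10,4)@(21, 9): e=[0,18,6] → X  [on edge]
    (11,4)@(23, 9): e=[8,18,-2] → .
  covered (4 px):
    . . . . . . . . . . . .
    . . . . . . . . . . . .
    . . . . . . . . . . . .
    . . . . . . . X X X . .
    . . . . . . . . . . X .
T2:
  2·area = 84
  edge (21, 2)→(14, 6): d=(-7,4) right/bottom  bias=-1
  edge (14, 6)→(0, 2): d=(-14,-4) top-left  bias=+0
  edge (0, 2)→(21, 2): d=(21,0) top-left  bias=+0
    (2,1)@(5, 3): e=[57,6,21] → X
    (3,1)@(7, 3): e=[49,14,21] → X
    (4,1)@(9, 3): e=[41,22,21] → X
    (5,1)@(11, 3): e=[33,30,21] → X
    (6,1)@(13, 3): e=[25,38,21] → X
    (7,1)@(15, 3): e=[17,46,21] → X
    (8,1)@(17, 3): e=[9,54,21] → X
    (9,1)@(19, 3): e=[1,62,21] → X
    (10,1)@(21, 3): e=[-7,70,21] → .
    (2,2)@(5, 5): e=[43,-22,63] → .
    (3,2)@(7, 5): e=[35,-14,63] → .
    (4,2)@(9, 5): e=[27,-6,63] → .
  covered (11 px):
    . . . . . . . . . . . .
    . . X X X X X X X X . .
    . . . . . X X X . . . .
    . . . . . . . . . . . .
    . . . . . . . . . . . .
T3:
  2·area = 61
  edge (20, 9)→(2, 10): d=(-18,1) right/bottom  bias=-1
  edge (2, 10)→(13, 6): d=(11,-4) top-left  bias=+0
  edge (13, 6)→(20, 9): d=(7,3) right/bottom  bias=-1
    (5,3)@(11, 7): e=[45,3,13] → X
    (6,3)@(13, 7): e=[43,11,7] → X
    (7,3)@(15, 7): e=[41,19,1] → X
    (8,3)@(17, 7): e=[39,27,-5] → .
    (2,4)@(5, 9): e=[15,1,45] → X
    (3,4)@(7, 9): e=[13,9,39] → X
    (4,4)@(9, 9): e=[11,17,33] → X
    (8,4)@(17, 9): e=[3,49,9] → X
    (9,4)@(19, 9): e=[1,57,3] → X
    (10,4)@(21, 9): e=[-1,65,-3] → .
  covered (11 px):
    . . . . . . . . . . . .
    . . . . . . . . . . . .
    . . . . . . . . . . . .
    . . . . . X X X . . . .
    . . X X X X X X X X . .

Final: "outside"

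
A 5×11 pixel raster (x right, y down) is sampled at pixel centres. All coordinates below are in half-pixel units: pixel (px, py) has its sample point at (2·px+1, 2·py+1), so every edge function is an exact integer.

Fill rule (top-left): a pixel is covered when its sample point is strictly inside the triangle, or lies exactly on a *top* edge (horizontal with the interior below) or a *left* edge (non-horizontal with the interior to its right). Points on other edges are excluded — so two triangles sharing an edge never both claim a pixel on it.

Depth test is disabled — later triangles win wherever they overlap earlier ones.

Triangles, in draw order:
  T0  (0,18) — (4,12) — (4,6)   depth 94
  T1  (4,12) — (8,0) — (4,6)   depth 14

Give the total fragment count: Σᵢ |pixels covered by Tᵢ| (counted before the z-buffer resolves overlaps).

T0:
  2·area = 24  (B↔C swapped to make it positive)
  edge (0, 18)→(4, 6): d=(4,-12) top-left  bias=+0
  edge (4, 6)→(4, 12): d=(0,6) right/bottom  bias=-1
  edge (4, 12)→(0, 18): d=(-4,6) right/bottom  bias=-1
    (2,1)@(5, 3): e=[0,-6,30] → ·  [on edge]
    (1,4)@(3, 9): e=[0,6,18] → #  [on edge]
    (2,4)@(5, 9): e=[24,-6,6] → ·
    (1,5)@(3, 11): e=[8,6,10] → #
    (2,5)@(5, 11): e=[32,-6,-2] → ·
    (1,6)@(3, 13): e=[16,6,2] → #
    (2,6)@(5, 13): e=[40,-6,-10] → ·
    (0,7)@(1, 15): e=[0,18,6] → #  [on edge]
    (1,7)@(3, 15): e=[24,6,-6] → ·
    (0,8)@(1, 17): e=[8,18,-2] → ·
  covered (4 px):
    · · · · ·
    · · · · ·
    · · · · ·
    · · · · ·
    · # · · ·
    · # · · ·
    · # · · ·
    # · · · ·
    · · · · ·
    · · · · ·
    · · · · ·
T1:
  2·area = 24  (B↔C swapped to make it positive)
  edge (4, 12)→(4, 6): d=(0,-6) top-left  bias=+0
  edge (4, 6)→(8, 0): d=(4,-6) top-left  bias=+0
  edge (8, 0)→(4, 12): d=(-4,12) right/bottom  bias=-1
    (3,1)@(7, 3): e=[18,6,0] → ·  [on edge]
    (2,2)@(5, 5): e=[6,2,16] → #
    (3,2)@(7, 5): e=[18,14,-8] → ·
    (2,3)@(5, 7): e=[6,10,8] → #
    (3,3)@(7, 7): e=[18,22,-16] → ·
    (2,4)@(5, 9): e=[6,18,0] → ·  [on edge]
    (1,7)@(3, 15): e=[-6,30,0] → ·  [on edge]
    (0,10)@(1, 21): e=[-18,42,0] → ·  [on edge]
  covered (2 px):
    · · · · ·
    · · · · ·
    · · # · ·
    · · # · ·
    · · · · ·
    · · · · ·
    · · · · ·
    · · · · ·
    · · · · ·
    · · · · ·
    · · · · ·

Result: 6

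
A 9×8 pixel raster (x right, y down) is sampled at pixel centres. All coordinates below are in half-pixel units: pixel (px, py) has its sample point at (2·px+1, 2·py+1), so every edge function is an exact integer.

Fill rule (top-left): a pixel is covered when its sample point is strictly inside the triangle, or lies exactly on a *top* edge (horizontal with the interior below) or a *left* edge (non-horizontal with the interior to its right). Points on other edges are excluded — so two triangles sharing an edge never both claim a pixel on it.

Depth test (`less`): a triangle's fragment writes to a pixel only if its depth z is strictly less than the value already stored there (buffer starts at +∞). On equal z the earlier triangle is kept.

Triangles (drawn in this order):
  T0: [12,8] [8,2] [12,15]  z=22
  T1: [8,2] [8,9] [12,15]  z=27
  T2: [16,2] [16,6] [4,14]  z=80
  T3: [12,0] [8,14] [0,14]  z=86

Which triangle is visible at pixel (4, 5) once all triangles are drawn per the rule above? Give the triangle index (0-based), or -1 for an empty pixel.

T0:
  2·area = 28  (B↔C swapped to make it positive)
  edge (12, 8)→(12, 15): d=(0,7) right/bottom  bias=-1
  edge (12, 15)→(8, 2): d=(-4,-13) top-left  bias=+0
  edge (8, 2)→(12, 8): d=(4,6) right/bottom  bias=-1
    (4,2)@(9, 5): e=[21,1,6] → █
    (5,2)@(11, 5): e=[7,27,-6] → ·
    (4,3)@(9, 7): e=[21,-7,14] → ·
    (5,3)@(11, 7): e=[7,19,2] → █
    (6,3)@(13, 7): e=[-7,45,-10] → ·
    (5,4)@(11, 9): e=[7,11,10] → █
    (6,4)@(13, 9): e=[-7,37,-2] → ·
    (5,5)@(11, 11): e=[7,3,18] → █
    (6,5)@(13, 11): e=[-7,29,6] → ·
    (5,6)@(11, 13): e=[7,-5,26] → ·
  covered (4 px):
    · · · · · · · · ·
    · · · · · · · · ·
    · · · · █ · · · ·
    · · · · · █ · · ·
    · · · · · █ · · ·
    · · · · · █ · · ·
    · · · · · · · · ·
    · · · · · · · · ·
T1:
  2·area = 28  (B↔C swapped to make it positive)
  edge (8, 2)→(12, 15): d=(4,13) right/bottom  bias=-1
  edge (12, 15)→(8, 9): d=(-4,-6) top-left  bias=+0
  edge (8, 9)→(8, 2): d=(0,-7) top-left  bias=+0
    (4,3)@(9, 7): e=[7,14,7] → █
    (5,3)@(11, 7): e=[-19,26,21] → ·
    (4,4)@(9, 9): e=[15,6,7] → █
    (5,4)@(11, 9): e=[-11,18,21] → ·
    (4,5)@(9, 11): e=[23,-2,7] → ·
    (5,6)@(11, 13): e=[5,2,21] → █
    (6,6)@(13, 13): e=[-21,14,35] → ·
    (5,7)@(11, 15): e=[13,-6,21] → ·
  covered (3 px):
    · · · · · · · · ·
    · · · · · · · · ·
    · · · · · · · · ·
    · · · · █ · · · ·
    · · · · █ · · · ·
    · · · · · · · · ·
    · · · · · █ · · ·
    · · · · · · · · ·
T2:
  2·area = 48
  edge (16, 2)→(16, 6): d=(0,4) right/bottom  bias=-1
  edge (16, 6)→(4, 14): d=(-12,8) right/bottom  bias=-1
  edge (4, 14)→(16, 2): d=(12,-12) top-left  bias=+0
    (8,0)@(17, 1): e=[-4,52,0] → ·  [on edge]
    (7,1)@(15, 3): e=[4,44,0] → █  [on edge]
    (8,1)@(17, 3): e=[-4,28,24] → ·
    (6,2)@(13, 5): e=[12,36,0] → █  [on edge]
    (8,2)@(17, 5): e=[-4,4,48] → ·
    (5,3)@(11, 7): e=[20,28,0] → █  [on edge]
    (7,3)@(15, 7): e=[4,-4,48] → ·
    (4,4)@(9, 9): e=[28,20,0] → █  [on edge]
    (6,4)@(13, 9): e=[12,-12,48] → ·
    (3,5)@(7, 11): e=[36,12,0] → █  [on edge]
    (4,5)@(9, 11): e=[28,-4,24] → ·
    (5,5)@(11, 11): e=[20,-20,48] → ·
    (2,6)@(5, 13): e=[44,4,0] → █  [on edge]
    (1,7)@(3, 15): e=[52,-4,0] → ·  [on edge]
  covered (9 px):
    · · · · · · · · ·
    · · · · · · · █ ·
    · · · · · · █ █ ·
    · · · · · █ █ · ·
    · · · · █ █ · · ·
    · · · █ · · · · ·
    · · █ · · · · · ·
    · · · · · · · · ·
T3:
  2·area = 112
  edge (12, 0)→(8, 14): d=(-4,14) right/bottom  bias=-1
  edge (8, 14)→(0, 14): d=(-8,0) right/bottom  bias=-1
  edge (0, 14)→(12, 0): d=(12,-14) top-left  bias=+0
    (5,1)@(11, 3): e=[2,88,22] → █
    (6,1)@(13, 3): e=[-26,88,50] → ·
    (4,2)@(9, 5): e=[22,72,18] → █
    (5,2)@(11, 5): e=[-6,72,46] → ·
    (3,3)@(7, 7): e=[42,56,14] → █
    (5,3)@(11, 7): e=[-14,56,70] → ·
    (2,4)@(5, 9): e=[62,40,10] → █
    (5,4)@(11, 9): e=[-22,40,94] → ·
    (1,5)@(3, 11): e=[82,24,6] → █
    (4,5)@(9, 11): e=[-2,24,90] → ·
    (0,6)@(1, 13): e=[102,8,2] → █
    (4,6)@(9, 13): e=[-10,8,114] → ·
  covered (14 px):
    · · · · · · · · ·
    · · · · · █ · · ·
    · · · · █ · · · ·
    · · · █ █ · · · ·
    · · █ █ █ · · · ·
    · █ █ █ · · · · ·
    █ █ █ █ · · · · ·
    · · · · · · · · ·

Z-buffer (winner per pixel, '.' = empty):
  . . . . . . . . .
  . . . . . 3 . 2 .
  . . . . 0 . 2 2 .
  . . . 3 1 0 2 . .
  . . 3 3 1 0 . . .
  . 3 3 2 . 0 . . .
  3 3 2 3 . 1 . . .
  . . . . . . . . .

Answer: -1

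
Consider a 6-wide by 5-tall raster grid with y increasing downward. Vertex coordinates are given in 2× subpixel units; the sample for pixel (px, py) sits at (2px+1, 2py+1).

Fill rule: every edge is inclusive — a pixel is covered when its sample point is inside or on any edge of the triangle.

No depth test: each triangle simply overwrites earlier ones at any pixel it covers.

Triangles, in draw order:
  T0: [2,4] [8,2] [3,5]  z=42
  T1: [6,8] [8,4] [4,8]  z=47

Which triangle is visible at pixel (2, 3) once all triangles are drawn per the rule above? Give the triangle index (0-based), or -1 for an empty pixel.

T0:
  2·area = 8
  edge (2, 4)→(8, 2): d=(6,-2) inclusive
  edge (8, 2)→(3, 5): d=(-5,3) inclusive
  edge (3, 5)→(2, 4): d=(-1,-1) inclusive
    (5,0)@(11, 1): e=[0,-4,12] → .  [on edge]
    (0,1)@(1, 3): e=[-8,16,0] → .  [on edge]
    (2,1)@(5, 3): e=[0,4,4] → X  [on edge]
    (3,1)@(7, 3): e=[4,-2,6] → .
    (1,2)@(3, 5): e=[8,0,0] → X  [on edge]
    (2,2)@(5, 5): e=[12,-6,2] → .
    (1,3)@(3, 7): e=[20,-10,-2] → .
    (2,3)@(5, 7): e=[24,-16,0] → .  [on edge]
    (3,4)@(7, 9): e=[40,-32,0] → .  [on edge]
  covered (2 px):
    . . . . . .
    . . X . . .
    . X . . . .
    . . . . . .
    . . . . . .
T1:
  2·area = 8  (B↔C swapped to make it positive)
  edge (6, 8)→(4, 8): d=(-2,0) inclusive
  edge (4, 8)→(8, 4): d=(4,-4) inclusive
  edge (8, 4)→(6, 8): d=(-2,4) inclusive
    (5,0)@(11, 1): e=[14,0,-6] → .  [on edge]
    (4,1)@(9, 3): e=[10,0,-2] → .  [on edge]
    (3,2)@(7, 5): e=[6,0,2] → X  [on edge]
    (4,2)@(9, 5): e=[6,8,-6] → .
    (2,3)@(5, 7): e=[2,0,6] → X  [on edge]
    (3,3)@(7, 7): e=[2,8,-2] → .
    (1,4)@(3, 9): e=[-2,0,10] → .  [on edge]
    (2,4)@(5, 9): e=[-2,8,2] → .
  covered (2 px):
    . . . . . .
    . . . . . .
    . . . X . .
    . . X . . .
    . . . . . .

Z-buffer (winner per pixel, '.' = empty):
  . . . . . .
  . . 0 . . .
  . 0 . 1 . .
  . . 1 . . .
  . . . . . .

Answer: 1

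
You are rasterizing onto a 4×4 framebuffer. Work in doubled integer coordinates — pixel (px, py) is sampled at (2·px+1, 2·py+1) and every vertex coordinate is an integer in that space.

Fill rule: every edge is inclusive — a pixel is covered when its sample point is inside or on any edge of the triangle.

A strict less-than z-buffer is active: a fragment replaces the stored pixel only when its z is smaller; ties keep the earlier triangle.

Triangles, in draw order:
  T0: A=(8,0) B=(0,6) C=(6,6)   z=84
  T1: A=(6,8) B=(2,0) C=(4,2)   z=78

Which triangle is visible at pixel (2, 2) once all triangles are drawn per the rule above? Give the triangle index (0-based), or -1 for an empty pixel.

T0:
  2·area = 36  (B↔C swapped to make it positive)
  edge (8, 0)→(6, 6): d=(-2,6) inclusive
  edge (6, 6)→(0, 6): d=(-6,0) inclusive
  edge (0, 6)→(8, 0): d=(8,-6) inclusive
    (3,0)@(7, 1): e=[4,30,2] → █
    (2,1)@(5, 3): e=[12,18,6] → █
    (3,1)@(7, 3): e=[0,18,18] → █  [on edge]
    (1,2)@(3, 5): e=[20,6,10] → █
    (3,2)@(7, 5): e=[-4,6,34] → ·
    (1,3)@(3, 7): e=[16,-6,26] → ·
    (2,3)@(5, 7): e=[4,-6,38] → ·
  covered (5 px):
    · · · █
    · · █ █
    · █ █ ·
    · · · ·
T1:
  2·area = 8
  edge (6, 8)→(2, 0): d=(-4,-8) inclusive
  edge (2, 0)→(4, 2): d=(2,2) inclusive
  edge (4, 2)→(6, 8): d=(2,6) inclusive
    (1,0)@(3, 1): e=[4,0,4] → █  [on edge]
    (2,0)@(5, 1): e=[20,-4,-8] → ·
    (1,1)@(3, 3): e=[-4,4,8] → ·
    (2,1)@(5, 3): e=[12,0,-4] → ·  [on edge]
    (2,2)@(5, 5): e=[4,4,0] → █  [on edge]
    (3,2)@(7, 5): e=[20,0,-12] → ·  [on edge]
    (2,3)@(5, 7): e=[-4,8,4] → ·
  covered (2 px):
    · █ · ·
    · · · ·
    · · █ ·
    · · · ·

Z-buffer (winner per pixel, '.' = empty):
  . 1 . 0
  . . 0 0
  . 0 1 .
  . . . .

Result: 1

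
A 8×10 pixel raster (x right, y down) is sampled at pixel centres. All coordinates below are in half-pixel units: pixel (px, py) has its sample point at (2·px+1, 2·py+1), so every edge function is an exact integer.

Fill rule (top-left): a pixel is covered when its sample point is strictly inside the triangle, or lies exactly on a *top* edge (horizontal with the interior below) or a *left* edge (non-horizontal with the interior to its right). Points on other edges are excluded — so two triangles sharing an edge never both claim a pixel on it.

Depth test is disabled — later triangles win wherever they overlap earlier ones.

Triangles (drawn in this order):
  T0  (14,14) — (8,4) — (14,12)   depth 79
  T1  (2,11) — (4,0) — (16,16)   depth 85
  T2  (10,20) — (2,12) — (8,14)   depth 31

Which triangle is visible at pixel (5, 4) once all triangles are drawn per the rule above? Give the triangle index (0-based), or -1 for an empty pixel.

T0:
  2·area = 12
  edge (14, 14)→(8, 4): d=(-6,-10) top-left  bias=+0
  edge (8, 4)→(14, 12): d=(6,8) right/bottom  bias=-1
  edge (14, 12)→(14, 14): d=(0,2) right/bottom  bias=-1
    (5,4)@(11, 9): e=[0,6,6] → X  [on edge]
    (6,4)@(13, 9): e=[20,-10,2] → .
    (5,5)@(11, 11): e=[-12,18,6] → .
    (6,5)@(13, 11): e=[8,2,2] → X
    (7,5)@(15, 11): e=[28,-14,-2] → .
    (6,6)@(13, 13): e=[-4,14,2] → .
  covered (2 px):
    . . . . . . . .
    . . . . . . . .
    . . . . . . . .
    . . . . . . . .
    . . . . . X . .
    . . . . . . X .
    . . . . . . . .
    . . . . . . . .
    . . . . . . . .
    . . . . . . . .
T1:
  2·area = 164
  edge (2, 11)→(4, 0): d=(2,-11) top-left  bias=+0
  edge (4, 0)→(16, 16): d=(12,16) right/bottom  bias=-1
  edge (16, 16)→(2, 11): d=(-14,-5) top-left  bias=+0
    (2,1)@(5, 3): e=[17,20,127] → X
    (3,1)@(7, 3): e=[39,-12,137] → .
    (2,2)@(5, 5): e=[21,44,99] → X
    (3,2)@(7, 5): e=[43,12,109] → X
    (4,2)@(9, 5): e=[65,-20,119] → .
    (1,3)@(3, 7): e=[3,100,61] → X
    (4,3)@(9, 7): e=[69,4,91] → X
    (5,3)@(11, 7): e=[91,-28,101] → .
    (1,4)@(3, 9): e=[7,124,33] → X
    (5,4)@(11, 9): e=[95,-4,73] → .
    (1,5)@(3, 11): e=[11,148,5] → X
    (5,5)@(11, 11): e=[99,20,45] → X
  covered (20 px):
    . . . . . . . .
    . . X . . . . .
    . . X X . . . .
    . X X X X . . .
    . X X X X . . .
    . X X X X X . .
    . . . . X X X .
    . . . . . . . X
    . . . . . . . .
    . . . . . . . .
T2:
  2·area = 32
  edge (10, 20)→(2, 12): d=(-8,-8) top-left  bias=+0
  edge (2, 12)→(8, 14): d=(6,2) right/bottom  bias=-1
  edge (8, 14)→(10, 20): d=(2,6) right/bottom  bias=-1
    (2,2)@(5, 5): e=[80,-48,0] → .  [on edge]
    (0,5)@(1, 11): e=[0,-4,36] → .  [on edge]
    (3,5)@(7, 11): e=[48,-16,0] → .  [on edge]
    (1,6)@(3, 13): e=[0,4,28] → X  [on edge]
    (2,6)@(5, 13): e=[16,0,16] → .  [on edge]
    (1,7)@(3, 15): e=[-16,16,32] → .
    (2,7)@(5, 15): e=[0,12,20] → X  [on edge]
    (3,7)@(7, 15): e=[16,8,8] → X
    (4,7)@(9, 15): e=[32,4,-4] → .
    (5,7)@(11, 15): e=[48,0,-16] → .  [on edge]
    (2,8)@(5, 17): e=[-16,24,24] → .
    (3,8)@(7, 17): e=[0,20,12] → X  [on edge]
    (4,8)@(9, 17): e=[16,16,0] → .  [on edge]
    (4,9)@(9, 19): e=[0,28,4] → X  [on edge]
  covered (5 px):
    . . . . . . . .
    . . . . . . . .
    . . . . . . . .
    . . . . . . . .
    . . . . . . . .
    . . . . . . . .
    . X . . . . . .
    . . X X . . . .
    . . . X . . . .
    . . . . X . . .

Z-buffer (winner per pixel, '.' = empty):
  . . . . . . . .
  . . 1 . . . . .
  . . 1 1 . . . .
  . 1 1 1 1 . . .
  . 1 1 1 1 0 . .
  . 1 1 1 1 1 0 .
  . 2 . . 1 1 1 .
  . . 2 2 . . . 1
  . . . 2 . . . .
  . . . . 2 . . .

Answer: 0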